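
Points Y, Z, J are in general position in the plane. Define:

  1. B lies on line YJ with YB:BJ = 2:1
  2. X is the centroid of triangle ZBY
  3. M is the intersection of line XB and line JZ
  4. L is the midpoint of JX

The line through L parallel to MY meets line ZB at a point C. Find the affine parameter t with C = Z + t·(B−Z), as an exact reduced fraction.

t = 19/24

Assign Y = (0, 0), Z = (1, 0), J = (0, 1) — the answer is frame-independent, so this choice is without loss of generality.
1. B lies on line YJ with YB:BJ = 2:1 ⇒ B = (0, 2/3)
2. X is the centroid of triangle ZBY ⇒ X = (1/3, 2/9)
3. M is the intersection of line XB and line JZ ⇒ M = (-1, 2)
4. L is the midpoint of JX ⇒ L = (1/6, 11/18)
through L parallel to MY: direction (1, -2); meets ZB at C = (5/24, 19/36)
C = Z + t·(B−Z) with t = 19/24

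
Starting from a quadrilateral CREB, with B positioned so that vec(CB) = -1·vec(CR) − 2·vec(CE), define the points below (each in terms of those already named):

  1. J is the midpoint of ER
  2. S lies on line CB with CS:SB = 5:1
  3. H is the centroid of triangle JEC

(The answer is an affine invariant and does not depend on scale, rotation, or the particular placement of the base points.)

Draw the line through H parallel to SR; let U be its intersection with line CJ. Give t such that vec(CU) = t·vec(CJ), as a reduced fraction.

Work in coordinates with C = (0, 0), R = (1, 0), E = (0, 1), B = (-1, -2).
1. J is the midpoint of ER ⇒ J = (1/2, 1/2)
2. S lies on line CB with CS:SB = 5:1 ⇒ S = (-5/6, -5/3)
3. H is the centroid of triangle JEC ⇒ H = (1/6, 1/2)
through H parallel to SR: direction (11/6, 5/3); meets CJ at U = (23/6, 23/6)
U = C + t·(J−C) with t = 23/3

t = 23/3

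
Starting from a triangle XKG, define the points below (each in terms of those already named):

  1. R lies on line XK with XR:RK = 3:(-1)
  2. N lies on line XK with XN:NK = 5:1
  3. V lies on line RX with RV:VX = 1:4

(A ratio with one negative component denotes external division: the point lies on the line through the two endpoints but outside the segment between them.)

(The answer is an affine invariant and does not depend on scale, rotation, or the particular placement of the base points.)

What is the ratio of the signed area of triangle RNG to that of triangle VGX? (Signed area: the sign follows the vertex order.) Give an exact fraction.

[RNG]:[VGX] = -5/9

Choose coordinates X = (0, 0), K = (1, 0), G = (0, 1).
1. R lies on line XK with XR:RK = 3:(-1) ⇒ R = (3/2, 0)
2. N lies on line XK with XN:NK = 5:1 ⇒ N = (5/6, 0)
3. V lies on line RX with RV:VX = 1:4 ⇒ V = (6/5, 0)
2·[RNG] = -2/3, 2·[VGX] = 6/5
[RNG]:[VGX] = -2/3:6/5 = -5/9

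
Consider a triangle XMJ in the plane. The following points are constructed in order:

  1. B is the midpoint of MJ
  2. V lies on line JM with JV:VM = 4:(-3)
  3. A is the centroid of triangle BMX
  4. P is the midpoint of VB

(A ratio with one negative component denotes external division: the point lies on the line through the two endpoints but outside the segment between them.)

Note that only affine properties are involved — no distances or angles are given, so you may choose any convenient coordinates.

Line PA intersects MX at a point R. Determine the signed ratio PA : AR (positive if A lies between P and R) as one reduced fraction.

PA:AR = -17/2

Set X = (0, 0), M = (1, 0), J = (0, 1); any affine frame gives the same invariant.
1. B is the midpoint of MJ ⇒ B = (1/2, 1/2)
2. V lies on line JM with JV:VM = 4:(-3) ⇒ V = (4, -3)
3. A is the centroid of triangle BMX ⇒ A = (1/2, 1/6)
4. P is the midpoint of VB ⇒ P = (9/4, -5/4)
line PA meets MX at R = (12/17, 0)
A = P + t·(R−P) with t = 17/15, so PA:AR = 17/15:-2/15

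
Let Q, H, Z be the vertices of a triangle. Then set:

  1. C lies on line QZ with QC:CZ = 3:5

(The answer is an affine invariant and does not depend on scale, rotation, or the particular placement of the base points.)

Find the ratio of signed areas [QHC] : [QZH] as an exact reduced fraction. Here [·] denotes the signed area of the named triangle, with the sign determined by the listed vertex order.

[QHC]:[QZH] = -3/8

Assign Q = (0, 0), H = (1, 0), Z = (0, 1) — the answer is frame-independent, so this choice is without loss of generality.
1. C lies on line QZ with QC:CZ = 3:5 ⇒ C = (0, 3/8)
2·[QHC] = 3/8, 2·[QZH] = -1
[QHC]:[QZH] = 3/8:-1 = -3/8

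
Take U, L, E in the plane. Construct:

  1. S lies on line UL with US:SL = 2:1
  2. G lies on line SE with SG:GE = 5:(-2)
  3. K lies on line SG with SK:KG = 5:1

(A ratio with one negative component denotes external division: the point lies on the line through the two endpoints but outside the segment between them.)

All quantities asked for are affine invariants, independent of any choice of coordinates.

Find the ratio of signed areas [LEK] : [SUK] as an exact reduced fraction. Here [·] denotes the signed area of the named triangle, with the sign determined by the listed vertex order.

[LEK]:[SUK] = 7/50

Choose coordinates U = (0, 0), L = (1, 0), E = (0, 1).
1. S lies on line UL with US:SL = 2:1 ⇒ S = (2/3, 0)
2. G lies on line SE with SG:GE = 5:(-2) ⇒ G = (-4/9, 5/3)
3. K lies on line SG with SK:KG = 5:1 ⇒ K = (-7/27, 25/18)
2·[LEK] = -7/54, 2·[SUK] = -25/27
[LEK]:[SUK] = -7/54:-25/27 = 7/50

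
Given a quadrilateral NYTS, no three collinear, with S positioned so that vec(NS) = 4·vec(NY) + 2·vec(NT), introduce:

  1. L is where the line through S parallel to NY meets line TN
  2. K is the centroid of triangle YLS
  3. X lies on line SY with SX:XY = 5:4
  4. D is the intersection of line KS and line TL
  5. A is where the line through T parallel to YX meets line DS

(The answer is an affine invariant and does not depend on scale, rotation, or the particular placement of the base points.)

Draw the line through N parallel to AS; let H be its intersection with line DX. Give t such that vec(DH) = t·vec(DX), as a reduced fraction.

t = 27/20

Work in coordinates with N = (0, 0), Y = (1, 0), T = (0, 1), S = (4, 2).
1. L is where the line through S parallel to NY meets line TN ⇒ L = (0, 2)
2. K is the centroid of triangle YLS ⇒ K = (5/3, 4/3)
3. X lies on line SY with SX:XY = 5:4 ⇒ X = (7/3, 8/9)
4. D is the intersection of line KS and line TL ⇒ D = (0, 6/7)
5. A is where the line through T parallel to YX meets line DS ⇒ A = (-3/8, 3/4)
through N parallel to AS: direction (35/8, 5/4); meets DX at H = (63/20, 9/10)
H = D + t·(X−D) with t = 27/20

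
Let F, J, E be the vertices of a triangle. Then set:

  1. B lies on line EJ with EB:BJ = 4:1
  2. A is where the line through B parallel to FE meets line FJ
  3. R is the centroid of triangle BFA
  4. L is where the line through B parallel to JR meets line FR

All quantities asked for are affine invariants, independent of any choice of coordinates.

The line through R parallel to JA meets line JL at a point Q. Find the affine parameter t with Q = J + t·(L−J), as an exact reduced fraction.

Set F = (0, 0), J = (1, 0), E = (0, 1); any affine frame gives the same invariant.
1. B lies on line EJ with EB:BJ = 4:1 ⇒ B = (4/5, 1/5)
2. A is where the line through B parallel to FE meets line FJ ⇒ A = (4/5, 0)
3. R is the centroid of triangle BFA ⇒ R = (8/15, 1/15)
4. L is where the line through B parallel to JR meets line FR ⇒ L = (88/75, 11/75)
through R parallel to JA: direction (-1/5, 0); meets JL at Q = (178/165, 1/15)
Q = J + t·(L−J) with t = 5/11

t = 5/11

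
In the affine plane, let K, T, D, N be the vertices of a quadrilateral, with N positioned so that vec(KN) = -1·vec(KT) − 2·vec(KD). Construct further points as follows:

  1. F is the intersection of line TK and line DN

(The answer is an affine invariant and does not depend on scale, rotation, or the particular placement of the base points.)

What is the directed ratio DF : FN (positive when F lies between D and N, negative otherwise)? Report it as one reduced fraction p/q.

Assign K = (0, 0), T = (1, 0), D = (0, 1), N = (-1, -2) — the answer is frame-independent, so this choice is without loss of generality.
1. F is the intersection of line TK and line DN ⇒ F = (-1/3, 0)
F = D + t·(N−D) with t = 1/3, so DF:FN = t:(1−t) = 1/3:2/3

DF:FN = 1/2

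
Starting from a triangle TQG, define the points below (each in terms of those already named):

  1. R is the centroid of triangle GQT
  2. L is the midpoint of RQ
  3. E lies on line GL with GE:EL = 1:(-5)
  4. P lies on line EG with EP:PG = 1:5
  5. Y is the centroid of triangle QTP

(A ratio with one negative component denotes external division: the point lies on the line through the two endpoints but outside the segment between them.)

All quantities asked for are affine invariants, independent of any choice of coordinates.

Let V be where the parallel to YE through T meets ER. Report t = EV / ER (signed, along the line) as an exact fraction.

t = -178/5

Choose coordinates T = (0, 0), Q = (1, 0), G = (0, 1).
1. R is the centroid of triangle GQT ⇒ R = (1/3, 1/3)
2. L is the midpoint of RQ ⇒ L = (2/3, 1/6)
3. E lies on line GL with GE:EL = 1:(-5) ⇒ E = (-1/6, 29/24)
4. P lies on line EG with EP:PG = 1:5 ⇒ P = (-5/36, 169/144)
5. Y is the centroid of triangle QTP ⇒ Y = (31/108, 169/432)
through T parallel to YE: direction (-49/108, 353/432); meets ER at V = (-539/30, 3883/120)
V = E + t·(R−E) with t = -178/5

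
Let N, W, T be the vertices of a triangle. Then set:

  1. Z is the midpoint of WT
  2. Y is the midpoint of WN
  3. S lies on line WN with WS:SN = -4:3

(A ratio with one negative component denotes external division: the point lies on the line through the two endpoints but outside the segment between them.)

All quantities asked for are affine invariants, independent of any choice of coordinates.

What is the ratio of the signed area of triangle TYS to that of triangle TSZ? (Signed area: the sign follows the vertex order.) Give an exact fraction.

Assign N = (0, 0), W = (1, 0), T = (0, 1) — the answer is frame-independent, so this choice is without loss of generality.
1. Z is the midpoint of WT ⇒ Z = (1/2, 1/2)
2. Y is the midpoint of WN ⇒ Y = (1/2, 0)
3. S lies on line WN with WS:SN = -4:3 ⇒ S = (-3, 0)
2·[TYS] = -7/2, 2·[TSZ] = 2
[TYS]:[TSZ] = -7/2:2 = -7/4

[TYS]:[TSZ] = -7/4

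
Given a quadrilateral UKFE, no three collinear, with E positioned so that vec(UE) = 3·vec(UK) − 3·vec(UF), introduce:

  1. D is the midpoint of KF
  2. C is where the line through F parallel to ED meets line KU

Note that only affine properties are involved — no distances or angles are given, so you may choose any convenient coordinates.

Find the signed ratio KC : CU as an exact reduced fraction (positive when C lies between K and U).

Assign U = (0, 0), K = (1, 0), F = (0, 1), E = (3, -3) — the answer is frame-independent, so this choice is without loss of generality.
1. D is the midpoint of KF ⇒ D = (1/2, 1/2)
2. C is where the line through F parallel to ED meets line KU ⇒ C = (5/7, 0)
C = K + t·(U−K) with t = 2/7, so KC:CU = t:(1−t) = 2/7:5/7

KC:CU = 2/5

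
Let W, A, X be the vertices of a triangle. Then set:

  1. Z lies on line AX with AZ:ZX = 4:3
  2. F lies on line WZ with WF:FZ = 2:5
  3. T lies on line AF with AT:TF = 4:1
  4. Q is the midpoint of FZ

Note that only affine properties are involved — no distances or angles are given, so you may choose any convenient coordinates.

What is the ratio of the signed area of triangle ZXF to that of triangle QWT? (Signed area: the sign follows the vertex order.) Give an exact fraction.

Choose coordinates W = (0, 0), A = (1, 0), X = (0, 1).
1. Z lies on line AX with AZ:ZX = 4:3 ⇒ Z = (3/7, 4/7)
2. F lies on line WZ with WF:FZ = 2:5 ⇒ F = (6/49, 8/49)
3. T lies on line AF with AT:TF = 4:1 ⇒ T = (73/245, 32/245)
4. Q is the midpoint of FZ ⇒ Q = (27/98, 18/49)
2·[ZXF] = 15/49, 2·[QWT] = 18/245
[ZXF]:[QWT] = 15/49:18/245 = 25/6

[ZXF]:[QWT] = 25/6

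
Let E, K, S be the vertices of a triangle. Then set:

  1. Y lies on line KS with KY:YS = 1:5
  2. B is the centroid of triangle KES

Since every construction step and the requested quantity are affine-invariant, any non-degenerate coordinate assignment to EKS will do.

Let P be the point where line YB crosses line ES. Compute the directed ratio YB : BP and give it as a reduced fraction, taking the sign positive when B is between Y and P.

YB:BP = 3/2

Choose coordinates E = (0, 0), K = (1, 0), S = (0, 1).
1. Y lies on line KS with KY:YS = 1:5 ⇒ Y = (5/6, 1/6)
2. B is the centroid of triangle KES ⇒ B = (1/3, 1/3)
line YB meets ES at P = (0, 4/9)
B = Y + t·(P−Y) with t = 3/5, so YB:BP = 3/5:2/5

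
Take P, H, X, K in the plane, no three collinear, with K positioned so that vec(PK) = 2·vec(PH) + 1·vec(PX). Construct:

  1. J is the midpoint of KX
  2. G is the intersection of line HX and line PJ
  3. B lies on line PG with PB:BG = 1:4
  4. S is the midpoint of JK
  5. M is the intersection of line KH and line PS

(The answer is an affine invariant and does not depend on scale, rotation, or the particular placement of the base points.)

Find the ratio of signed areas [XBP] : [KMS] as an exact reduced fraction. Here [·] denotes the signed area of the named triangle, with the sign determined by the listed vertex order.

Assign P = (0, 0), H = (1, 0), X = (0, 1), K = (2, 1) — the answer is frame-independent, so this choice is without loss of generality.
1. J is the midpoint of KX ⇒ J = (1, 1)
2. G is the intersection of line HX and line PJ ⇒ G = (1/2, 1/2)
3. B lies on line PG with PB:BG = 1:4 ⇒ B = (1/10, 1/10)
4. S is the midpoint of JK ⇒ S = (3/2, 1)
5. M is the intersection of line KH and line PS ⇒ M = (3, 2)
2·[XBP] = -1/10, 2·[KMS] = 1/2
[XBP]:[KMS] = -1/10:1/2 = -1/5

[XBP]:[KMS] = -1/5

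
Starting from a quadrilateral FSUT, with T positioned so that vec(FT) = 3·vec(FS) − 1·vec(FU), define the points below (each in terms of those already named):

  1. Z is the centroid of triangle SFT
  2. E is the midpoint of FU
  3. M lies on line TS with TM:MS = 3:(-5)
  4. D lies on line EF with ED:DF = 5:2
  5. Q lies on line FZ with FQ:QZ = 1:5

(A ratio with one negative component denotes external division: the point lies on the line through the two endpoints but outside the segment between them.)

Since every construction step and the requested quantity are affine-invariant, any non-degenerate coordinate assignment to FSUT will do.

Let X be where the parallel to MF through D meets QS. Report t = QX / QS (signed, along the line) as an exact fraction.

Set F = (0, 0), S = (1, 0), U = (0, 1), T = (3, -1); any affine frame gives the same invariant.
1. Z is the centroid of triangle SFT ⇒ Z = (4/3, -1/3)
2. E is the midpoint of FU ⇒ E = (0, 1/2)
3. M lies on line TS with TM:MS = 3:(-5) ⇒ M = (6, -5/2)
4. D lies on line EF with ED:DF = 5:2 ⇒ D = (0, 1/7)
5. Q lies on line FZ with FQ:QZ = 1:5 ⇒ Q = (2/9, -1/18)
through D parallel to MF: direction (-6, 5/2); meets QS at X = (18/41, -23/574)
X = Q + t·(S−Q) with t = 80/287

t = 80/287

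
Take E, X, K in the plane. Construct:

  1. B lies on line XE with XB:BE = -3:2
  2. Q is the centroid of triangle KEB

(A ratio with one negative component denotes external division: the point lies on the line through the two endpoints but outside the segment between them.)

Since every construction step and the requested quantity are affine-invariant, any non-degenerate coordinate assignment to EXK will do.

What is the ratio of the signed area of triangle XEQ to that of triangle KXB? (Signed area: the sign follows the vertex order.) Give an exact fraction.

Choose coordinates E = (0, 0), X = (1, 0), K = (0, 1).
1. B lies on line XE with XB:BE = -3:2 ⇒ B = (-2, 0)
2. Q is the centroid of triangle KEB ⇒ Q = (-2/3, 1/3)
2·[XEQ] = -1/3, 2·[KXB] = -3
[XEQ]:[KXB] = -1/3:-3 = 1/9

[XEQ]:[KXB] = 1/9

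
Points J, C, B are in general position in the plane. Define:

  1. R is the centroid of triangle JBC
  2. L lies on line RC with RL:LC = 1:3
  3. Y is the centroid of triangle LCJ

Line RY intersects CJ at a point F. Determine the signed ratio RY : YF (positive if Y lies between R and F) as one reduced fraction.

Work in coordinates with J = (0, 0), C = (1, 0), B = (0, 1).
1. R is the centroid of triangle JBC ⇒ R = (1/3, 1/3)
2. L lies on line RC with RL:LC = 1:3 ⇒ L = (1/2, 1/4)
3. Y is the centroid of triangle LCJ ⇒ Y = (1/2, 1/12)
line RY meets CJ at F = (5/9, 0)
Y = R + t·(F−R) with t = 3/4, so RY:YF = 3/4:1/4

RY:YF = 3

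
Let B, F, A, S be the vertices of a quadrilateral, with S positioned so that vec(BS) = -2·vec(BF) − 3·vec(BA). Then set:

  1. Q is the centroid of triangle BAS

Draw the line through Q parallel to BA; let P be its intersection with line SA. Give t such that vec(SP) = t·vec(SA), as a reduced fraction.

t = 2/3

Set B = (0, 0), F = (1, 0), A = (0, 1), S = (-2, -3); any affine frame gives the same invariant.
1. Q is the centroid of triangle BAS ⇒ Q = (-2/3, -2/3)
through Q parallel to BA: direction (0, 1); meets SA at P = (-2/3, -1/3)
P = S + t·(A−S) with t = 2/3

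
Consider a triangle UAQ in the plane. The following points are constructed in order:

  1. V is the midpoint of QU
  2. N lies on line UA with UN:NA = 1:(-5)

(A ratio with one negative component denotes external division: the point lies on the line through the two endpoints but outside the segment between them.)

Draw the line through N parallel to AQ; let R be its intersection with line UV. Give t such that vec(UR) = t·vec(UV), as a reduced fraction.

Work in coordinates with U = (0, 0), A = (1, 0), Q = (0, 1).
1. V is the midpoint of QU ⇒ V = (0, 1/2)
2. N lies on line UA with UN:NA = 1:(-5) ⇒ N = (-1/4, 0)
through N parallel to AQ: direction (-1, 1); meets UV at R = (0, -1/4)
R = U + t·(V−U) with t = -1/2

t = -1/2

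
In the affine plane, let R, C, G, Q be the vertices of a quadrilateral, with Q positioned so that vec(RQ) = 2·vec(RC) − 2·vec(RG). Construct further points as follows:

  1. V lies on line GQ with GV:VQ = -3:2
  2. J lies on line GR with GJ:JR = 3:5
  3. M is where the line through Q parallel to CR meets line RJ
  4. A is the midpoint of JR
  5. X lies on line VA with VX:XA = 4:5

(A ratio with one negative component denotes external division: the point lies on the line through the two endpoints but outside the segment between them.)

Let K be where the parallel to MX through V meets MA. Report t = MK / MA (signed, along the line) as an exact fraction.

Set R = (0, 0), C = (1, 0), G = (0, 1), Q = (2, -2); any affine frame gives the same invariant.
1. V lies on line GQ with GV:VQ = -3:2 ⇒ V = (6, -8)
2. J lies on line GR with GJ:JR = 3:5 ⇒ J = (0, 5/8)
3. M is where the line through Q parallel to CR meets line RJ ⇒ M = (0, -2)
4. A is the midpoint of JR ⇒ A = (0, 5/16)
5. X lies on line VA with VX:XA = 4:5 ⇒ X = (10/3, -155/36)
through V parallel to MX: direction (10/3, -83/36); meets MA at K = (0, -77/20)
K = M + t·(A−M) with t = -4/5

t = -4/5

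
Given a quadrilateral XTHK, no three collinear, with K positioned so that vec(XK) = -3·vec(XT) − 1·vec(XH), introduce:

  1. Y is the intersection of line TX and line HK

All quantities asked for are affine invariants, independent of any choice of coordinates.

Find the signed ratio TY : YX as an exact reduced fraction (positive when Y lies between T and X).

Set X = (0, 0), T = (1, 0), H = (0, 1), K = (-3, -1); any affine frame gives the same invariant.
1. Y is the intersection of line TX and line HK ⇒ Y = (-3/2, 0)
Y = T + t·(X−T) with t = 5/2, so TY:YX = t:(1−t) = 5/2:-3/2

TY:YX = -5/3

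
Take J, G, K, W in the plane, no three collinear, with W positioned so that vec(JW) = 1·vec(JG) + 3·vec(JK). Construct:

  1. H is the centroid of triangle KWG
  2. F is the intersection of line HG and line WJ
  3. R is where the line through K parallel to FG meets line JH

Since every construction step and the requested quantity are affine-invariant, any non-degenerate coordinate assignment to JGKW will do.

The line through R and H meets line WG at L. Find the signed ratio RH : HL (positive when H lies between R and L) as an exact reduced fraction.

RH:HL = 3/2

Assign J = (0, 0), G = (1, 0), K = (0, 1), W = (1, 3) — the answer is frame-independent, so this choice is without loss of generality.
1. H is the centroid of triangle KWG ⇒ H = (2/3, 4/3)
2. F is the intersection of line HG and line WJ ⇒ F = (4/7, 12/7)
3. R is where the line through K parallel to FG meets line JH ⇒ R = (1/6, 1/3)
line RH meets WG at L = (1, 2)
H = R + t·(L−R) with t = 3/5, so RH:HL = 3/5:2/5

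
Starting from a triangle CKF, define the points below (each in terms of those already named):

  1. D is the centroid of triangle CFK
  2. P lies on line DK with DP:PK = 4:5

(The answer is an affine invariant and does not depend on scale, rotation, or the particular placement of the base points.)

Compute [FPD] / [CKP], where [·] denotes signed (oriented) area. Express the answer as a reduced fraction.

Choose coordinates C = (0, 0), K = (1, 0), F = (0, 1).
1. D is the centroid of triangle CFK ⇒ D = (1/3, 1/3)
2. P lies on line DK with DP:PK = 4:5 ⇒ P = (17/27, 5/27)
2·[FPD] = -4/27, 2·[CKP] = 5/27
[FPD]:[CKP] = -4/27:5/27 = -4/5

[FPD]:[CKP] = -4/5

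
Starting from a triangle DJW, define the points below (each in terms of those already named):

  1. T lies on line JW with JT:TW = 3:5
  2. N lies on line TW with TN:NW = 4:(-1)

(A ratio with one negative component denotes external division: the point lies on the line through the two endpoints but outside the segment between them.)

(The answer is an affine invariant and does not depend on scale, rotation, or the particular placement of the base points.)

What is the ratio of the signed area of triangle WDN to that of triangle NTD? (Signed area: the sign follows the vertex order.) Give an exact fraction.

[WDN]:[NTD] = 1/4

Set D = (0, 0), J = (1, 0), W = (0, 1); any affine frame gives the same invariant.
1. T lies on line JW with JT:TW = 3:5 ⇒ T = (5/8, 3/8)
2. N lies on line TW with TN:NW = 4:(-1) ⇒ N = (-5/24, 29/24)
2·[WDN] = -5/24, 2·[NTD] = -5/6
[WDN]:[NTD] = -5/24:-5/6 = 1/4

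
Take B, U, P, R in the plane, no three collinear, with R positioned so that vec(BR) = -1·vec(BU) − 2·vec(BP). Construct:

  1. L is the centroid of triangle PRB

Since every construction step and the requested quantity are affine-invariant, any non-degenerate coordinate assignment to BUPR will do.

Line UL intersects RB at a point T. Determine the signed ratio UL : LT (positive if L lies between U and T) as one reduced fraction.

UL:LT = -7

Choose coordinates B = (0, 0), U = (1, 0), P = (0, 1), R = (-1, -2).
1. L is the centroid of triangle PRB ⇒ L = (-1/3, -1/3)
line UL meets RB at T = (-1/7, -2/7)
L = U + t·(T−U) with t = 7/6, so UL:LT = 7/6:-1/6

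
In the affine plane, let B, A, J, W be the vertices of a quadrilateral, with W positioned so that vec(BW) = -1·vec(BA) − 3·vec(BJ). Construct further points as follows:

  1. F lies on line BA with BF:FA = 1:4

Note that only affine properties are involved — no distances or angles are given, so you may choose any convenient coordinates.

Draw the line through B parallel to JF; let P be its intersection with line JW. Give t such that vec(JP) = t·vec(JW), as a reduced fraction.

t = 1/9

Work in coordinates with B = (0, 0), A = (1, 0), J = (0, 1), W = (-1, -3).
1. F lies on line BA with BF:FA = 1:4 ⇒ F = (1/5, 0)
through B parallel to JF: direction (1/5, -1); meets JW at P = (-1/9, 5/9)
P = J + t·(W−J) with t = 1/9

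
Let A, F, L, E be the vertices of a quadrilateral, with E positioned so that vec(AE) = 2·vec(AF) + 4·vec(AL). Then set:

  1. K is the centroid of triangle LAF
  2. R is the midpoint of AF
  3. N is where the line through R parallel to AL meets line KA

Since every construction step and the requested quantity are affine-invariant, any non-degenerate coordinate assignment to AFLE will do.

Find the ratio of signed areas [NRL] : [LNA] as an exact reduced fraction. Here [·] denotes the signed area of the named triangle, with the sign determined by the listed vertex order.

[NRL]:[LNA] = 1/2

Set A = (0, 0), F = (1, 0), L = (0, 1), E = (2, 4); any affine frame gives the same invariant.
1. K is the centroid of triangle LAF ⇒ K = (1/3, 1/3)
2. R is the midpoint of AF ⇒ R = (1/2, 0)
3. N is where the line through R parallel to AL meets line KA ⇒ N = (1/2, 1/2)
2·[NRL] = -1/4, 2·[LNA] = -1/2
[NRL]:[LNA] = -1/4:-1/2 = 1/2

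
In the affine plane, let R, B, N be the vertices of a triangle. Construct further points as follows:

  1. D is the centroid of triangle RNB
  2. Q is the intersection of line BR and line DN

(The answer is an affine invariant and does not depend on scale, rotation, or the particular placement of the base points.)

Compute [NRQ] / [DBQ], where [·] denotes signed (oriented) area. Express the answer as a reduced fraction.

[NRQ]:[DBQ] = -3

Choose coordinates R = (0, 0), B = (1, 0), N = (0, 1).
1. D is the centroid of triangle RNB ⇒ D = (1/3, 1/3)
2. Q is the intersection of line BR and line DN ⇒ Q = (1/2, 0)
2·[NRQ] = 1/2, 2·[DBQ] = -1/6
[NRQ]:[DBQ] = 1/2:-1/6 = -3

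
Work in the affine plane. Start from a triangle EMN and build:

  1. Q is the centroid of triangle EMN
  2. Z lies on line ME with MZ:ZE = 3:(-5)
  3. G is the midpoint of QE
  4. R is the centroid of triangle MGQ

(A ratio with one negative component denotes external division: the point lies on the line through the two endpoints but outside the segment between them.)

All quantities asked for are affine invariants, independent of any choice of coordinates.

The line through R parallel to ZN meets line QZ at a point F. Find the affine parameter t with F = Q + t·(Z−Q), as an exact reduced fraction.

Choose coordinates E = (0, 0), M = (1, 0), N = (0, 1).
1. Q is the centroid of triangle EMN ⇒ Q = (1/3, 1/3)
2. Z lies on line ME with MZ:ZE = 3:(-5) ⇒ Z = (5/2, 0)
3. G is the midpoint of QE ⇒ G = (1/6, 1/6)
4. R is the centroid of triangle MGQ ⇒ R = (1/2, 1/6)
through R parallel to ZN: direction (-5/2, 1); meets QZ at F = (-7/96, 19/48)
F = Q + t·(Z−Q) with t = -3/16

t = -3/16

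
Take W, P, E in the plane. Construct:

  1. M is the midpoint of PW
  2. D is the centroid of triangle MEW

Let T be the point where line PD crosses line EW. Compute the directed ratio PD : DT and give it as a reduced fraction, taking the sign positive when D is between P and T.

Choose coordinates W = (0, 0), P = (1, 0), E = (0, 1).
1. M is the midpoint of PW ⇒ M = (1/2, 0)
2. D is the centroid of triangle MEW ⇒ D = (1/6, 1/3)
line PD meets EW at T = (0, 2/5)
D = P + t·(T−P) with t = 5/6, so PD:DT = 5/6:1/6

PD:DT = 5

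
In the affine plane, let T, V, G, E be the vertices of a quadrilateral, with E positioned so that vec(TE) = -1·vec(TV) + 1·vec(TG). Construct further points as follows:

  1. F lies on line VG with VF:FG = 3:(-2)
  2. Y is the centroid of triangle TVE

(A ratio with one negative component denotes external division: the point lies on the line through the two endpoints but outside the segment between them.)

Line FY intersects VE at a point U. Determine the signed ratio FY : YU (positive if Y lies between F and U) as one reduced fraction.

FY:YU = -10

Work in coordinates with T = (0, 0), V = (1, 0), G = (0, 1), E = (-1, 1).
1. F lies on line VG with VF:FG = 3:(-2) ⇒ F = (-2, 3)
2. Y is the centroid of triangle TVE ⇒ Y = (0, 1/3)
line FY meets VE at U = (-1/5, 3/5)
Y = F + t·(U−F) with t = 10/9, so FY:YU = 10/9:-1/9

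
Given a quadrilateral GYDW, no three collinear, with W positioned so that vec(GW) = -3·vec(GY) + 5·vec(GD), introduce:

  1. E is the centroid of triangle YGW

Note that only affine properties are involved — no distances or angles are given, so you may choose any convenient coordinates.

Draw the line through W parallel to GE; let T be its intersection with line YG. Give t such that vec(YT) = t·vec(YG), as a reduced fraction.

Set G = (0, 0), Y = (1, 0), D = (0, 1), W = (-3, 5); any affine frame gives the same invariant.
1. E is the centroid of triangle YGW ⇒ E = (-2/3, 5/3)
through W parallel to GE: direction (-2/3, 5/3); meets YG at T = (-1, 0)
T = Y + t·(G−Y) with t = 2

t = 2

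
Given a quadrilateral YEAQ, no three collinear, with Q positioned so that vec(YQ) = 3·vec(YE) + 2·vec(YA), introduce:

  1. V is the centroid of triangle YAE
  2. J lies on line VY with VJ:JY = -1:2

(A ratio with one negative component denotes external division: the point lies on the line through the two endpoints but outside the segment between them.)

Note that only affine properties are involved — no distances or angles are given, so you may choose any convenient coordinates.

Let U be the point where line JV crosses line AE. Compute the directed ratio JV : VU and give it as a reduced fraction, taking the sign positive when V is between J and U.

Set Y = (0, 0), E = (1, 0), A = (0, 1), Q = (3, 2); any affine frame gives the same invariant.
1. V is the centroid of triangle YAE ⇒ V = (1/3, 1/3)
2. J lies on line VY with VJ:JY = -1:2 ⇒ J = (2/3, 2/3)
line JV meets AE at U = (1/2, 1/2)
V = J + t·(U−J) with t = 2, so JV:VU = 2:-1

JV:VU = -2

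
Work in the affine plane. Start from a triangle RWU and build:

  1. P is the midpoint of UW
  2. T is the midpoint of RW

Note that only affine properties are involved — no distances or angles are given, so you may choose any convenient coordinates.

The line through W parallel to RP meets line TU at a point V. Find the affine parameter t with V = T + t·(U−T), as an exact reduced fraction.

Choose coordinates R = (0, 0), W = (1, 0), U = (0, 1).
1. P is the midpoint of UW ⇒ P = (1/2, 1/2)
2. T is the midpoint of RW ⇒ T = (1/2, 0)
through W parallel to RP: direction (1/2, 1/2); meets TU at V = (2/3, -1/3)
V = T + t·(U−T) with t = -1/3

t = -1/3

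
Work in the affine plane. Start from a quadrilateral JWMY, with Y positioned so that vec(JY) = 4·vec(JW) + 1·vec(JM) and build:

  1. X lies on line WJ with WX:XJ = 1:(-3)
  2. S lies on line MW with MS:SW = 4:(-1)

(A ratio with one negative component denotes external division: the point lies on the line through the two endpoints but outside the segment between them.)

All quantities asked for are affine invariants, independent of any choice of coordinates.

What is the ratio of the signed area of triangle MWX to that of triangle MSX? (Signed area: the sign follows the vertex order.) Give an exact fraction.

[MWX]:[MSX] = 3/4

Assign J = (0, 0), W = (1, 0), M = (0, 1), Y = (4, 1) — the answer is frame-independent, so this choice is without loss of generality.
1. X lies on line WJ with WX:XJ = 1:(-3) ⇒ X = (3/2, 0)
2. S lies on line MW with MS:SW = 4:(-1) ⇒ S = (4/3, -1/3)
2·[MWX] = 1/2, 2·[MSX] = 2/3
[MWX]:[MSX] = 1/2:2/3 = 3/4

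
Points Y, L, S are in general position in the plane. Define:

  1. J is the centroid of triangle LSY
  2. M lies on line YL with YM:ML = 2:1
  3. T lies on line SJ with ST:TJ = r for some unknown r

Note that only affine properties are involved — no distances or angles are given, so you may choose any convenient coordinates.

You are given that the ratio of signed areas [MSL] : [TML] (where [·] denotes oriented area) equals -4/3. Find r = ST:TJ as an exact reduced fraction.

r = 3/5

Set Y = (0, 0), L = (1, 0), S = (0, 1); any affine frame gives the same invariant.
1. J is the centroid of triangle LSY ⇒ J = (1/3, 1/3)
2. M lies on line YL with YM:ML = 2:1 ⇒ M = (2/3, 0)
3. With ST:TJ = r, write λ = r/(r+1) so T = S + λ·(J−S); T is affine-linear in λ
Every point depending on T is an affine combination of T and λ-independent points, so each such coordinate is linear in λ; the λ² term in each signed area is a multiple of (J−S)×(J−S) = 0, so 2·[MSL] and 2·[TML] are each linear in λ. Evaluating at λ=0 and λ=1:
  2·[MSL] = -1/3,   2·[TML] = -2/9·λ + 1/3
So [MSL]:[TML] = (-1/3) / (-2/9·λ + 1/3). Setting this equal to -4/3:
  -1/3 = -4/3·(-2/9·λ + 1/3)  ⇒  λ = 3/8
Then r = λ/(1−λ) = (3/8)/(5/8) = 3/5. Check: with r = 3/5, T = (1/8, 3/4) and [MSL]:[TML] = -4/3 as required.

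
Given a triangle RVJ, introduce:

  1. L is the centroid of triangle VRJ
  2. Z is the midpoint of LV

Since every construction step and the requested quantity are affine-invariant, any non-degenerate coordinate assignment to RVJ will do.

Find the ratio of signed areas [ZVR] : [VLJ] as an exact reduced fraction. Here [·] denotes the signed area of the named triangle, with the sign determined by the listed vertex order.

[ZVR]:[VLJ] = 1/2

Choose coordinates R = (0, 0), V = (1, 0), J = (0, 1).
1. L is the centroid of triangle VRJ ⇒ L = (1/3, 1/3)
2. Z is the midpoint of LV ⇒ Z = (2/3, 1/6)
2·[ZVR] = -1/6, 2·[VLJ] = -1/3
[ZVR]:[VLJ] = -1/6:-1/3 = 1/2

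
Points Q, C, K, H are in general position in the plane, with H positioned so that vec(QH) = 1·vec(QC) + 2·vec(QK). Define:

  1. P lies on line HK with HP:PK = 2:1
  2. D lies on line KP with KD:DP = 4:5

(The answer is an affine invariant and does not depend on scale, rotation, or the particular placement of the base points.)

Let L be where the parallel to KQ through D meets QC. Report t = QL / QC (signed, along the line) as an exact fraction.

Work in coordinates with Q = (0, 0), C = (1, 0), K = (0, 1), H = (1, 2).
1. P lies on line HK with HP:PK = 2:1 ⇒ P = (1/3, 4/3)
2. D lies on line KP with KD:DP = 4:5 ⇒ D = (4/27, 31/27)
through D parallel to KQ: direction (0, -1); meets QC at L = (4/27, 0)
L = Q + t·(C−Q) with t = 4/27

t = 4/27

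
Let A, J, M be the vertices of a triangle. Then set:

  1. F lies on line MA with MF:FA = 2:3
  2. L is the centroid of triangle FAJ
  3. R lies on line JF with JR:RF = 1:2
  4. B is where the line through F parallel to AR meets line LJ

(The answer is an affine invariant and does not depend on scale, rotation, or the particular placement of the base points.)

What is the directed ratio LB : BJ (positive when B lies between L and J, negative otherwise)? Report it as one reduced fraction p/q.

LB:BJ = -5/9

Work in coordinates with A = (0, 0), J = (1, 0), M = (0, 1).
1. F lies on line MA with MF:FA = 2:3 ⇒ F = (0, 3/5)
2. L is the centroid of triangle FAJ ⇒ L = (1/3, 1/5)
3. R lies on line JF with JR:RF = 1:2 ⇒ R = (2/3, 1/5)
4. B is where the line through F parallel to AR meets line LJ ⇒ B = (-1/2, 9/20)
B = L + t·(J−L) with t = -5/4, so LB:BJ = t:(1−t) = -5/4:9/4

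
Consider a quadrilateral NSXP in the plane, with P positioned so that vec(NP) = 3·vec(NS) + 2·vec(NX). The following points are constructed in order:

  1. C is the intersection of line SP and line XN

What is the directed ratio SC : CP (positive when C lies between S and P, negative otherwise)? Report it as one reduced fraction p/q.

Assign N = (0, 0), S = (1, 0), X = (0, 1), P = (3, 2) — the answer is frame-independent, so this choice is without loss of generality.
1. C is the intersection of line SP and line XN ⇒ C = (0, -1)
C = S + t·(P−S) with t = -1/2, so SC:CP = t:(1−t) = -1/2:3/2

SC:CP = -1/3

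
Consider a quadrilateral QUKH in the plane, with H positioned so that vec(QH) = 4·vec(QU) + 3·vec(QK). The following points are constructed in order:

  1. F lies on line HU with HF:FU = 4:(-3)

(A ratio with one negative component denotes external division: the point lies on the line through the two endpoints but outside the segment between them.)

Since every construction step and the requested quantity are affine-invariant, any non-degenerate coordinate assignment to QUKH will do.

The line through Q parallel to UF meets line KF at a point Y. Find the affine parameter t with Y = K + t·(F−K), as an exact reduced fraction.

Assign Q = (0, 0), U = (1, 0), K = (0, 1), H = (4, 3) — the answer is frame-independent, so this choice is without loss of generality.
1. F lies on line HU with HF:FU = 4:(-3) ⇒ F = (-8, -9)
through Q parallel to UF: direction (-9, -9); meets KF at Y = (-4, -4)
Y = K + t·(F−K) with t = 1/2

t = 1/2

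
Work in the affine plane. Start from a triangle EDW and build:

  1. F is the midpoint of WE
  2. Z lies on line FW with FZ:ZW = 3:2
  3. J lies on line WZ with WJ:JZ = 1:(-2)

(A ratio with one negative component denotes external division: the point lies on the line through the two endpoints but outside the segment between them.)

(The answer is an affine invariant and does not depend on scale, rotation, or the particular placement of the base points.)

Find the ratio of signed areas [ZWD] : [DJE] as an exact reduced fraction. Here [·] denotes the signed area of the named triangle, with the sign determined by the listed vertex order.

[ZWD]:[DJE] = -1/6

Work in coordinates with E = (0, 0), D = (1, 0), W = (0, 1).
1. F is the midpoint of WE ⇒ F = (0, 1/2)
2. Z lies on line FW with FZ:ZW = 3:2 ⇒ Z = (0, 4/5)
3. J lies on line WZ with WJ:JZ = 1:(-2) ⇒ J = (0, 6/5)
2·[ZWD] = -1/5, 2·[DJE] = 6/5
[ZWD]:[DJE] = -1/5:6/5 = -1/6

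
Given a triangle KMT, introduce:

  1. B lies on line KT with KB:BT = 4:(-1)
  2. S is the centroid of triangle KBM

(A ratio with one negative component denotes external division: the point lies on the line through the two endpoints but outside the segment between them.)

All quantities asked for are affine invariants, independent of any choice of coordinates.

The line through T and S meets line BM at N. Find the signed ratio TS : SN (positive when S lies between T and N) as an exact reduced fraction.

Work in coordinates with K = (0, 0), M = (1, 0), T = (0, 1).
1. B lies on line KT with KB:BT = 4:(-1) ⇒ B = (0, 4/3)
2. S is the centroid of triangle KBM ⇒ S = (1/3, 4/9)
line TS meets BM at N = (-1, 8/3)
S = T + t·(N−T) with t = -1/3, so TS:SN = -1/3:4/3

TS:SN = -1/4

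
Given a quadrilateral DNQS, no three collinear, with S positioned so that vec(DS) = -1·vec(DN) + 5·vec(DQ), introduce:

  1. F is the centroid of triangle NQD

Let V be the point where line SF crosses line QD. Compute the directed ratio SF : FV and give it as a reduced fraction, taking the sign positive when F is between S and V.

Work in coordinates with D = (0, 0), N = (1, 0), Q = (0, 1), S = (-1, 5).
1. F is the centroid of triangle NQD ⇒ F = (1/3, 1/3)
line SF meets QD at V = (0, 3/2)
F = S + t·(V−S) with t = 4/3, so SF:FV = 4/3:-1/3

SF:FV = -4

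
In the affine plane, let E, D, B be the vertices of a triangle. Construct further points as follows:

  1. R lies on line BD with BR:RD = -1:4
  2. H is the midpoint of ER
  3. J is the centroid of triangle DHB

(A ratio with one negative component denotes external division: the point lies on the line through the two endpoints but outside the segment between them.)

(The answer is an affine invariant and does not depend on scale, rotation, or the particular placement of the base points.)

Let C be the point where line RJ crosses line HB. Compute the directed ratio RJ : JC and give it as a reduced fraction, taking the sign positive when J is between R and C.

RJ:JC = -2

Set E = (0, 0), D = (1, 0), B = (0, 1); any affine frame gives the same invariant.
1. R lies on line BD with BR:RD = -1:4 ⇒ R = (-1/3, 4/3)
2. H is the midpoint of ER ⇒ H = (-1/6, 2/3)
3. J is the centroid of triangle DHB ⇒ J = (5/18, 5/9)
line RJ meets HB at C = (-1/36, 17/18)
J = R + t·(C−R) with t = 2, so RJ:JC = 2:-1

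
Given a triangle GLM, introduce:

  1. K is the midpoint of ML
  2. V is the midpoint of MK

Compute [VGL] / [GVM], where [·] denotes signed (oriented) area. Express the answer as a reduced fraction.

Work in coordinates with G = (0, 0), L = (1, 0), M = (0, 1).
1. K is the midpoint of ML ⇒ K = (1/2, 1/2)
2. V is the midpoint of MK ⇒ V = (1/4, 3/4)
2·[VGL] = 3/4, 2·[GVM] = 1/4
[VGL]:[GVM] = 3/4:1/4 = 3

[VGL]:[GVM] = 3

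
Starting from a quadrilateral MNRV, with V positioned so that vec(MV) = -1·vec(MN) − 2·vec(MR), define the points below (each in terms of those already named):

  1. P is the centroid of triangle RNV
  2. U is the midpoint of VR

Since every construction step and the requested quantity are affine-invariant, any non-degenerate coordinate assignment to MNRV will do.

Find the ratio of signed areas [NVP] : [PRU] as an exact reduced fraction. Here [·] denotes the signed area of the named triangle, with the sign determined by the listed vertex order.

Choose coordinates M = (0, 0), N = (1, 0), R = (0, 1), V = (-1, -2).
1. P is the centroid of triangle RNV ⇒ P = (0, -1/3)
2. U is the midpoint of VR ⇒ U = (-1/2, -1/2)
2·[NVP] = -4/3, 2·[PRU] = 2/3
[NVP]:[PRU] = -4/3:2/3 = -2

[NVP]:[PRU] = -2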